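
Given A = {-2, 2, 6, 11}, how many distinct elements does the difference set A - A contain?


A - A = {a - a' : a, a' ∈ A}; |A| = 4.
Bounds: 2|A|-1 ≤ |A - A| ≤ |A|² - |A| + 1, i.e. 7 ≤ |A - A| ≤ 13.
Note: 0 ∈ A - A always (from a - a). The set is symmetric: if d ∈ A - A then -d ∈ A - A.
Enumerate nonzero differences d = a - a' with a > a' (then include -d):
Positive differences: {4, 5, 8, 9, 13}
Full difference set: {0} ∪ (positive diffs) ∪ (negative diffs).
|A - A| = 1 + 2·5 = 11 (matches direct enumeration: 11).

|A - A| = 11


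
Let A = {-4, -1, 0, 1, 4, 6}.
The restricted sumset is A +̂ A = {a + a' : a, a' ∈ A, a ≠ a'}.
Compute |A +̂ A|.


Restricted sumset: A +̂ A = {a + a' : a ∈ A, a' ∈ A, a ≠ a'}.
Equivalently, take A + A and drop any sum 2a that is achievable ONLY as a + a for a ∈ A (i.e. sums representable only with equal summands).
Enumerate pairs (a, a') with a < a' (symmetric, so each unordered pair gives one sum; this covers all a ≠ a'):
  -4 + -1 = -5
  -4 + 0 = -4
  -4 + 1 = -3
  -4 + 4 = 0
  -4 + 6 = 2
  -1 + 0 = -1
  -1 + 1 = 0
  -1 + 4 = 3
  -1 + 6 = 5
  0 + 1 = 1
  0 + 4 = 4
  0 + 6 = 6
  1 + 4 = 5
  1 + 6 = 7
  4 + 6 = 10
Collected distinct sums: {-5, -4, -3, -1, 0, 1, 2, 3, 4, 5, 6, 7, 10}
|A +̂ A| = 13
(Reference bound: |A +̂ A| ≥ 2|A| - 3 for |A| ≥ 2, with |A| = 6 giving ≥ 9.)

|A +̂ A| = 13


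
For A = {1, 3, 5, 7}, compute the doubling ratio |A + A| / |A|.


|A| = 4.
Compute A + A by enumerating all 16 pairs.
A + A = {2, 4, 6, 8, 10, 12, 14}, so |A + A| = 7.
K = |A + A| / |A| = 7/4 (already in lowest terms) ≈ 1.7500.
Reference: AP of size 4 gives K = 7/4 ≈ 1.7500; a fully generic set of size 4 gives K ≈ 2.5000.

|A| = 4, |A + A| = 7, K = 7/4.


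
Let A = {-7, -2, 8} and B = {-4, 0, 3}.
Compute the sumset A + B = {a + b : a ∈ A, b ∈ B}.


A + B = {a + b : a ∈ A, b ∈ B}.
Enumerate all |A|·|B| = 3·3 = 9 pairs (a, b) and collect distinct sums.
a = -7: -7+-4=-11, -7+0=-7, -7+3=-4
a = -2: -2+-4=-6, -2+0=-2, -2+3=1
a = 8: 8+-4=4, 8+0=8, 8+3=11
Collecting distinct sums: A + B = {-11, -7, -6, -4, -2, 1, 4, 8, 11}
|A + B| = 9

A + B = {-11, -7, -6, -4, -2, 1, 4, 8, 11}


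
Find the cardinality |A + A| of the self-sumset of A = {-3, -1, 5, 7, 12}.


A + A = {a + a' : a, a' ∈ A}; |A| = 5.
General bounds: 2|A| - 1 ≤ |A + A| ≤ |A|(|A|+1)/2, i.e. 9 ≤ |A + A| ≤ 15.
Lower bound 2|A|-1 is attained iff A is an arithmetic progression.
Enumerate sums a + a' for a ≤ a' (symmetric, so this suffices):
a = -3: -3+-3=-6, -3+-1=-4, -3+5=2, -3+7=4, -3+12=9
a = -1: -1+-1=-2, -1+5=4, -1+7=6, -1+12=11
a = 5: 5+5=10, 5+7=12, 5+12=17
a = 7: 7+7=14, 7+12=19
a = 12: 12+12=24
Distinct sums: {-6, -4, -2, 2, 4, 6, 9, 10, 11, 12, 14, 17, 19, 24}
|A + A| = 14

|A + A| = 14


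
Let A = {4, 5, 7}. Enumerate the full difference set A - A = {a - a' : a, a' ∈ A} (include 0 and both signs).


A - A = {a - a' : a, a' ∈ A}.
Compute a - a' for each ordered pair (a, a'):
a = 4: 4-4=0, 4-5=-1, 4-7=-3
a = 5: 5-4=1, 5-5=0, 5-7=-2
a = 7: 7-4=3, 7-5=2, 7-7=0
Collecting distinct values (and noting 0 appears from a-a):
A - A = {-3, -2, -1, 0, 1, 2, 3}
|A - A| = 7

A - A = {-3, -2, -1, 0, 1, 2, 3}


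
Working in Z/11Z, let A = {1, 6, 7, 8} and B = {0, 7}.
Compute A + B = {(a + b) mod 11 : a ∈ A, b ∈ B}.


Work in Z/11Z: reduce every sum a + b modulo 11.
Enumerate all 8 pairs:
a = 1: 1+0=1, 1+7=8
a = 6: 6+0=6, 6+7=2
a = 7: 7+0=7, 7+7=3
a = 8: 8+0=8, 8+7=4
Distinct residues collected: {1, 2, 3, 4, 6, 7, 8}
|A + B| = 7 (out of 11 total residues).

A + B = {1, 2, 3, 4, 6, 7, 8}


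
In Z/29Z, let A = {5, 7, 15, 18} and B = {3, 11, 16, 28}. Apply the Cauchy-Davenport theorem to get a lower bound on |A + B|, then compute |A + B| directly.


Cauchy-Davenport: |A + B| ≥ min(p, |A| + |B| - 1) for A, B nonempty in Z/pZ.
|A| = 4, |B| = 4, p = 29.
CD lower bound = min(29, 4 + 4 - 1) = min(29, 7) = 7.
Compute A + B mod 29 directly:
a = 5: 5+3=8, 5+11=16, 5+16=21, 5+28=4
a = 7: 7+3=10, 7+11=18, 7+16=23, 7+28=6
a = 15: 15+3=18, 15+11=26, 15+16=2, 15+28=14
a = 18: 18+3=21, 18+11=0, 18+16=5, 18+28=17
A + B = {0, 2, 4, 5, 6, 8, 10, 14, 16, 17, 18, 21, 23, 26}, so |A + B| = 14.
Verify: 14 ≥ 7? Yes ✓.

CD lower bound = 7, actual |A + B| = 14.


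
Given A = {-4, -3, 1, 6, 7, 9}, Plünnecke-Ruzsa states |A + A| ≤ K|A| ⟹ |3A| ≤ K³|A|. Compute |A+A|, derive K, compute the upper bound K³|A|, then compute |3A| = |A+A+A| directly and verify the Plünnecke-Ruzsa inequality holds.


|A| = 6.
Step 1: Compute A + A by enumerating all 36 pairs.
A + A = {-8, -7, -6, -3, -2, 2, 3, 4, 5, 6, 7, 8, 10, 12, 13, 14, 15, 16, 18}, so |A + A| = 19.
Step 2: Doubling constant K = |A + A|/|A| = 19/6 = 19/6 ≈ 3.1667.
Step 3: Plünnecke-Ruzsa gives |3A| ≤ K³·|A| = (3.1667)³ · 6 ≈ 190.5278.
Step 4: Compute 3A = A + A + A directly by enumerating all triples (a,b,c) ∈ A³; |3A| = 36.
Step 5: Check 36 ≤ 190.5278? Yes ✓.

K = 19/6, Plünnecke-Ruzsa bound K³|A| ≈ 190.5278, |3A| = 36, inequality holds.


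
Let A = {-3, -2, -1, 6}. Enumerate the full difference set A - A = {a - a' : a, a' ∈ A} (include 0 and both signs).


A - A = {a - a' : a, a' ∈ A}.
Compute a - a' for each ordered pair (a, a'):
a = -3: -3--3=0, -3--2=-1, -3--1=-2, -3-6=-9
a = -2: -2--3=1, -2--2=0, -2--1=-1, -2-6=-8
a = -1: -1--3=2, -1--2=1, -1--1=0, -1-6=-7
a = 6: 6--3=9, 6--2=8, 6--1=7, 6-6=0
Collecting distinct values (and noting 0 appears from a-a):
A - A = {-9, -8, -7, -2, -1, 0, 1, 2, 7, 8, 9}
|A - A| = 11

A - A = {-9, -8, -7, -2, -1, 0, 1, 2, 7, 8, 9}


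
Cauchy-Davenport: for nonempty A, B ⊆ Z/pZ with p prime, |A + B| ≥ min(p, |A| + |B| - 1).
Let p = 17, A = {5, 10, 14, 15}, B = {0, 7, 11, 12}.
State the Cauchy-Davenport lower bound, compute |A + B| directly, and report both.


Cauchy-Davenport: |A + B| ≥ min(p, |A| + |B| - 1) for A, B nonempty in Z/pZ.
|A| = 4, |B| = 4, p = 17.
CD lower bound = min(17, 4 + 4 - 1) = min(17, 7) = 7.
Compute A + B mod 17 directly:
a = 5: 5+0=5, 5+7=12, 5+11=16, 5+12=0
a = 10: 10+0=10, 10+7=0, 10+11=4, 10+12=5
a = 14: 14+0=14, 14+7=4, 14+11=8, 14+12=9
a = 15: 15+0=15, 15+7=5, 15+11=9, 15+12=10
A + B = {0, 4, 5, 8, 9, 10, 12, 14, 15, 16}, so |A + B| = 10.
Verify: 10 ≥ 7? Yes ✓.

CD lower bound = 7, actual |A + B| = 10.


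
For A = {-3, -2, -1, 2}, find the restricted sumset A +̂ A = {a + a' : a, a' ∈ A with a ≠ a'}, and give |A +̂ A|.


Restricted sumset: A +̂ A = {a + a' : a ∈ A, a' ∈ A, a ≠ a'}.
Equivalently, take A + A and drop any sum 2a that is achievable ONLY as a + a for a ∈ A (i.e. sums representable only with equal summands).
Enumerate pairs (a, a') with a < a' (symmetric, so each unordered pair gives one sum; this covers all a ≠ a'):
  -3 + -2 = -5
  -3 + -1 = -4
  -3 + 2 = -1
  -2 + -1 = -3
  -2 + 2 = 0
  -1 + 2 = 1
Collected distinct sums: {-5, -4, -3, -1, 0, 1}
|A +̂ A| = 6
(Reference bound: |A +̂ A| ≥ 2|A| - 3 for |A| ≥ 2, with |A| = 4 giving ≥ 5.)

|A +̂ A| = 6


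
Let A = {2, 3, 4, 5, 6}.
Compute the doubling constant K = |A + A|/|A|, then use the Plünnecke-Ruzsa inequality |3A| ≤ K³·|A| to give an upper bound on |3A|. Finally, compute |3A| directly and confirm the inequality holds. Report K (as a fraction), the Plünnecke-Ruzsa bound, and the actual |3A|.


|A| = 5.
Step 1: Compute A + A by enumerating all 25 pairs.
A + A = {4, 5, 6, 7, 8, 9, 10, 11, 12}, so |A + A| = 9.
Step 2: Doubling constant K = |A + A|/|A| = 9/5 = 9/5 ≈ 1.8000.
Step 3: Plünnecke-Ruzsa gives |3A| ≤ K³·|A| = (1.8000)³ · 5 ≈ 29.1600.
Step 4: Compute 3A = A + A + A directly by enumerating all triples (a,b,c) ∈ A³; |3A| = 13.
Step 5: Check 13 ≤ 29.1600? Yes ✓.

K = 9/5, Plünnecke-Ruzsa bound K³|A| ≈ 29.1600, |3A| = 13, inequality holds.


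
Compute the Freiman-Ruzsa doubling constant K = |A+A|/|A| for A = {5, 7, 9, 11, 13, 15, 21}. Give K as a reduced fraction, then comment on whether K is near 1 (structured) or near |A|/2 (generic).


|A| = 7.
Compute A + A by enumerating all 49 pairs.
A + A = {10, 12, 14, 16, 18, 20, 22, 24, 26, 28, 30, 32, 34, 36, 42}, so |A + A| = 15.
K = |A + A| / |A| = 15/7 (already in lowest terms) ≈ 2.1429.
Reference: AP of size 7 gives K = 13/7 ≈ 1.8571; a fully generic set of size 7 gives K ≈ 4.0000.

|A| = 7, |A + A| = 15, K = 15/7.


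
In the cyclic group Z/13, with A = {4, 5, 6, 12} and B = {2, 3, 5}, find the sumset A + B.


Work in Z/13Z: reduce every sum a + b modulo 13.
Enumerate all 12 pairs:
a = 4: 4+2=6, 4+3=7, 4+5=9
a = 5: 5+2=7, 5+3=8, 5+5=10
a = 6: 6+2=8, 6+3=9, 6+5=11
a = 12: 12+2=1, 12+3=2, 12+5=4
Distinct residues collected: {1, 2, 4, 6, 7, 8, 9, 10, 11}
|A + B| = 9 (out of 13 total residues).

A + B = {1, 2, 4, 6, 7, 8, 9, 10, 11}


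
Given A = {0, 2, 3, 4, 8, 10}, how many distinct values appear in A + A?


A + A = {a + a' : a, a' ∈ A}; |A| = 6.
General bounds: 2|A| - 1 ≤ |A + A| ≤ |A|(|A|+1)/2, i.e. 11 ≤ |A + A| ≤ 21.
Lower bound 2|A|-1 is attained iff A is an arithmetic progression.
Enumerate sums a + a' for a ≤ a' (symmetric, so this suffices):
a = 0: 0+0=0, 0+2=2, 0+3=3, 0+4=4, 0+8=8, 0+10=10
a = 2: 2+2=4, 2+3=5, 2+4=6, 2+8=10, 2+10=12
a = 3: 3+3=6, 3+4=7, 3+8=11, 3+10=13
a = 4: 4+4=8, 4+8=12, 4+10=14
a = 8: 8+8=16, 8+10=18
a = 10: 10+10=20
Distinct sums: {0, 2, 3, 4, 5, 6, 7, 8, 10, 11, 12, 13, 14, 16, 18, 20}
|A + A| = 16

|A + A| = 16


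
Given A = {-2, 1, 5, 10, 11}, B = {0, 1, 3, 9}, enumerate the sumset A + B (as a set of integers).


A + B = {a + b : a ∈ A, b ∈ B}.
Enumerate all |A|·|B| = 5·4 = 20 pairs (a, b) and collect distinct sums.
a = -2: -2+0=-2, -2+1=-1, -2+3=1, -2+9=7
a = 1: 1+0=1, 1+1=2, 1+3=4, 1+9=10
a = 5: 5+0=5, 5+1=6, 5+3=8, 5+9=14
a = 10: 10+0=10, 10+1=11, 10+3=13, 10+9=19
a = 11: 11+0=11, 11+1=12, 11+3=14, 11+9=20
Collecting distinct sums: A + B = {-2, -1, 1, 2, 4, 5, 6, 7, 8, 10, 11, 12, 13, 14, 19, 20}
|A + B| = 16

A + B = {-2, -1, 1, 2, 4, 5, 6, 7, 8, 10, 11, 12, 13, 14, 19, 20}


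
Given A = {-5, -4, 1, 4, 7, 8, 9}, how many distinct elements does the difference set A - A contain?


A - A = {a - a' : a, a' ∈ A}; |A| = 7.
Bounds: 2|A|-1 ≤ |A - A| ≤ |A|² - |A| + 1, i.e. 13 ≤ |A - A| ≤ 43.
Note: 0 ∈ A - A always (from a - a). The set is symmetric: if d ∈ A - A then -d ∈ A - A.
Enumerate nonzero differences d = a - a' with a > a' (then include -d):
Positive differences: {1, 2, 3, 4, 5, 6, 7, 8, 9, 11, 12, 13, 14}
Full difference set: {0} ∪ (positive diffs) ∪ (negative diffs).
|A - A| = 1 + 2·13 = 27 (matches direct enumeration: 27).

|A - A| = 27


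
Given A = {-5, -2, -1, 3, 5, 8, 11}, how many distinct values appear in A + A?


A + A = {a + a' : a, a' ∈ A}; |A| = 7.
General bounds: 2|A| - 1 ≤ |A + A| ≤ |A|(|A|+1)/2, i.e. 13 ≤ |A + A| ≤ 28.
Lower bound 2|A|-1 is attained iff A is an arithmetic progression.
Enumerate sums a + a' for a ≤ a' (symmetric, so this suffices):
a = -5: -5+-5=-10, -5+-2=-7, -5+-1=-6, -5+3=-2, -5+5=0, -5+8=3, -5+11=6
a = -2: -2+-2=-4, -2+-1=-3, -2+3=1, -2+5=3, -2+8=6, -2+11=9
a = -1: -1+-1=-2, -1+3=2, -1+5=4, -1+8=7, -1+11=10
a = 3: 3+3=6, 3+5=8, 3+8=11, 3+11=14
a = 5: 5+5=10, 5+8=13, 5+11=16
a = 8: 8+8=16, 8+11=19
a = 11: 11+11=22
Distinct sums: {-10, -7, -6, -4, -3, -2, 0, 1, 2, 3, 4, 6, 7, 8, 9, 10, 11, 13, 14, 16, 19, 22}
|A + A| = 22

|A + A| = 22


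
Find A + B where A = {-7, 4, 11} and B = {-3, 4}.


A + B = {a + b : a ∈ A, b ∈ B}.
Enumerate all |A|·|B| = 3·2 = 6 pairs (a, b) and collect distinct sums.
a = -7: -7+-3=-10, -7+4=-3
a = 4: 4+-3=1, 4+4=8
a = 11: 11+-3=8, 11+4=15
Collecting distinct sums: A + B = {-10, -3, 1, 8, 15}
|A + B| = 5

A + B = {-10, -3, 1, 8, 15}


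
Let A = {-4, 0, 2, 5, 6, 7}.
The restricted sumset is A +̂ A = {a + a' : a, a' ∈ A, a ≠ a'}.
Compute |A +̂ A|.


Restricted sumset: A +̂ A = {a + a' : a ∈ A, a' ∈ A, a ≠ a'}.
Equivalently, take A + A and drop any sum 2a that is achievable ONLY as a + a for a ∈ A (i.e. sums representable only with equal summands).
Enumerate pairs (a, a') with a < a' (symmetric, so each unordered pair gives one sum; this covers all a ≠ a'):
  -4 + 0 = -4
  -4 + 2 = -2
  -4 + 5 = 1
  -4 + 6 = 2
  -4 + 7 = 3
  0 + 2 = 2
  0 + 5 = 5
  0 + 6 = 6
  0 + 7 = 7
  2 + 5 = 7
  2 + 6 = 8
  2 + 7 = 9
  5 + 6 = 11
  5 + 7 = 12
  6 + 7 = 13
Collected distinct sums: {-4, -2, 1, 2, 3, 5, 6, 7, 8, 9, 11, 12, 13}
|A +̂ A| = 13
(Reference bound: |A +̂ A| ≥ 2|A| - 3 for |A| ≥ 2, with |A| = 6 giving ≥ 9.)

|A +̂ A| = 13


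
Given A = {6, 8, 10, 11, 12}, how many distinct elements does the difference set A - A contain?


A - A = {a - a' : a, a' ∈ A}; |A| = 5.
Bounds: 2|A|-1 ≤ |A - A| ≤ |A|² - |A| + 1, i.e. 9 ≤ |A - A| ≤ 21.
Note: 0 ∈ A - A always (from a - a). The set is symmetric: if d ∈ A - A then -d ∈ A - A.
Enumerate nonzero differences d = a - a' with a > a' (then include -d):
Positive differences: {1, 2, 3, 4, 5, 6}
Full difference set: {0} ∪ (positive diffs) ∪ (negative diffs).
|A - A| = 1 + 2·6 = 13 (matches direct enumeration: 13).

|A - A| = 13


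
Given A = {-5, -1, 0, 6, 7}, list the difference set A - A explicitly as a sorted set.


A - A = {a - a' : a, a' ∈ A}.
Compute a - a' for each ordered pair (a, a'):
a = -5: -5--5=0, -5--1=-4, -5-0=-5, -5-6=-11, -5-7=-12
a = -1: -1--5=4, -1--1=0, -1-0=-1, -1-6=-7, -1-7=-8
a = 0: 0--5=5, 0--1=1, 0-0=0, 0-6=-6, 0-7=-7
a = 6: 6--5=11, 6--1=7, 6-0=6, 6-6=0, 6-7=-1
a = 7: 7--5=12, 7--1=8, 7-0=7, 7-6=1, 7-7=0
Collecting distinct values (and noting 0 appears from a-a):
A - A = {-12, -11, -8, -7, -6, -5, -4, -1, 0, 1, 4, 5, 6, 7, 8, 11, 12}
|A - A| = 17

A - A = {-12, -11, -8, -7, -6, -5, -4, -1, 0, 1, 4, 5, 6, 7, 8, 11, 12}


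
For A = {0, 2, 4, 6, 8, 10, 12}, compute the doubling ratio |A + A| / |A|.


|A| = 7.
Compute A + A by enumerating all 49 pairs.
A + A = {0, 2, 4, 6, 8, 10, 12, 14, 16, 18, 20, 22, 24}, so |A + A| = 13.
K = |A + A| / |A| = 13/7 (already in lowest terms) ≈ 1.8571.
Reference: AP of size 7 gives K = 13/7 ≈ 1.8571; a fully generic set of size 7 gives K ≈ 4.0000.

|A| = 7, |A + A| = 13, K = 13/7.


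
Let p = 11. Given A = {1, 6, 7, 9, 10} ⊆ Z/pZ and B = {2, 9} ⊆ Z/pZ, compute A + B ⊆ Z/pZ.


Work in Z/11Z: reduce every sum a + b modulo 11.
Enumerate all 10 pairs:
a = 1: 1+2=3, 1+9=10
a = 6: 6+2=8, 6+9=4
a = 7: 7+2=9, 7+9=5
a = 9: 9+2=0, 9+9=7
a = 10: 10+2=1, 10+9=8
Distinct residues collected: {0, 1, 3, 4, 5, 7, 8, 9, 10}
|A + B| = 9 (out of 11 total residues).

A + B = {0, 1, 3, 4, 5, 7, 8, 9, 10}


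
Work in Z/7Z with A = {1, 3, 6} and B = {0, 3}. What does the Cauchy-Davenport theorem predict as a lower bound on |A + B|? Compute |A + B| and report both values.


Cauchy-Davenport: |A + B| ≥ min(p, |A| + |B| - 1) for A, B nonempty in Z/pZ.
|A| = 3, |B| = 2, p = 7.
CD lower bound = min(7, 3 + 2 - 1) = min(7, 4) = 4.
Compute A + B mod 7 directly:
a = 1: 1+0=1, 1+3=4
a = 3: 3+0=3, 3+3=6
a = 6: 6+0=6, 6+3=2
A + B = {1, 2, 3, 4, 6}, so |A + B| = 5.
Verify: 5 ≥ 4? Yes ✓.

CD lower bound = 4, actual |A + B| = 5.


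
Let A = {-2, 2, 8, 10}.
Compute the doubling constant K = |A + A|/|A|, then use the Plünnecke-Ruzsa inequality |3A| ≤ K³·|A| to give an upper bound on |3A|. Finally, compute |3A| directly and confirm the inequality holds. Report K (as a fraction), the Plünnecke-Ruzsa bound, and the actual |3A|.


|A| = 4.
Step 1: Compute A + A by enumerating all 16 pairs.
A + A = {-4, 0, 4, 6, 8, 10, 12, 16, 18, 20}, so |A + A| = 10.
Step 2: Doubling constant K = |A + A|/|A| = 10/4 = 10/4 ≈ 2.5000.
Step 3: Plünnecke-Ruzsa gives |3A| ≤ K³·|A| = (2.5000)³ · 4 ≈ 62.5000.
Step 4: Compute 3A = A + A + A directly by enumerating all triples (a,b,c) ∈ A³; |3A| = 17.
Step 5: Check 17 ≤ 62.5000? Yes ✓.

K = 10/4, Plünnecke-Ruzsa bound K³|A| ≈ 62.5000, |3A| = 17, inequality holds.


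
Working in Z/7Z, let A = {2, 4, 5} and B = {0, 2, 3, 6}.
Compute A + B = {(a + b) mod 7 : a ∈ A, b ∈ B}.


Work in Z/7Z: reduce every sum a + b modulo 7.
Enumerate all 12 pairs:
a = 2: 2+0=2, 2+2=4, 2+3=5, 2+6=1
a = 4: 4+0=4, 4+2=6, 4+3=0, 4+6=3
a = 5: 5+0=5, 5+2=0, 5+3=1, 5+6=4
Distinct residues collected: {0, 1, 2, 3, 4, 5, 6}
|A + B| = 7 (out of 7 total residues).

A + B = {0, 1, 2, 3, 4, 5, 6}


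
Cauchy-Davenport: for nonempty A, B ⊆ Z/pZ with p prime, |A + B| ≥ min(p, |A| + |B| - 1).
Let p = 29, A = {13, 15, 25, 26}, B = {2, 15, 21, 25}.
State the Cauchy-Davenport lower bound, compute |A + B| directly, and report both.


Cauchy-Davenport: |A + B| ≥ min(p, |A| + |B| - 1) for A, B nonempty in Z/pZ.
|A| = 4, |B| = 4, p = 29.
CD lower bound = min(29, 4 + 4 - 1) = min(29, 7) = 7.
Compute A + B mod 29 directly:
a = 13: 13+2=15, 13+15=28, 13+21=5, 13+25=9
a = 15: 15+2=17, 15+15=1, 15+21=7, 15+25=11
a = 25: 25+2=27, 25+15=11, 25+21=17, 25+25=21
a = 26: 26+2=28, 26+15=12, 26+21=18, 26+25=22
A + B = {1, 5, 7, 9, 11, 12, 15, 17, 18, 21, 22, 27, 28}, so |A + B| = 13.
Verify: 13 ≥ 7? Yes ✓.

CD lower bound = 7, actual |A + B| = 13.


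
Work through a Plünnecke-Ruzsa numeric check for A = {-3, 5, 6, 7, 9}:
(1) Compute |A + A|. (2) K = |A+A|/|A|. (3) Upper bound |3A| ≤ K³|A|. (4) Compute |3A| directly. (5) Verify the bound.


|A| = 5.
Step 1: Compute A + A by enumerating all 25 pairs.
A + A = {-6, 2, 3, 4, 6, 10, 11, 12, 13, 14, 15, 16, 18}, so |A + A| = 13.
Step 2: Doubling constant K = |A + A|/|A| = 13/5 = 13/5 ≈ 2.6000.
Step 3: Plünnecke-Ruzsa gives |3A| ≤ K³·|A| = (2.6000)³ · 5 ≈ 87.8800.
Step 4: Compute 3A = A + A + A directly by enumerating all triples (a,b,c) ∈ A³; |3A| = 24.
Step 5: Check 24 ≤ 87.8800? Yes ✓.

K = 13/5, Plünnecke-Ruzsa bound K³|A| ≈ 87.8800, |3A| = 24, inequality holds.


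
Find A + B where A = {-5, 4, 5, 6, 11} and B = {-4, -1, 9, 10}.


A + B = {a + b : a ∈ A, b ∈ B}.
Enumerate all |A|·|B| = 5·4 = 20 pairs (a, b) and collect distinct sums.
a = -5: -5+-4=-9, -5+-1=-6, -5+9=4, -5+10=5
a = 4: 4+-4=0, 4+-1=3, 4+9=13, 4+10=14
a = 5: 5+-4=1, 5+-1=4, 5+9=14, 5+10=15
a = 6: 6+-4=2, 6+-1=5, 6+9=15, 6+10=16
a = 11: 11+-4=7, 11+-1=10, 11+9=20, 11+10=21
Collecting distinct sums: A + B = {-9, -6, 0, 1, 2, 3, 4, 5, 7, 10, 13, 14, 15, 16, 20, 21}
|A + B| = 16

A + B = {-9, -6, 0, 1, 2, 3, 4, 5, 7, 10, 13, 14, 15, 16, 20, 21}


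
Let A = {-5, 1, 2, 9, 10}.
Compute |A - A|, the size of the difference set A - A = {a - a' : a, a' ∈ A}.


A - A = {a - a' : a, a' ∈ A}; |A| = 5.
Bounds: 2|A|-1 ≤ |A - A| ≤ |A|² - |A| + 1, i.e. 9 ≤ |A - A| ≤ 21.
Note: 0 ∈ A - A always (from a - a). The set is symmetric: if d ∈ A - A then -d ∈ A - A.
Enumerate nonzero differences d = a - a' with a > a' (then include -d):
Positive differences: {1, 6, 7, 8, 9, 14, 15}
Full difference set: {0} ∪ (positive diffs) ∪ (negative diffs).
|A - A| = 1 + 2·7 = 15 (matches direct enumeration: 15).

|A - A| = 15


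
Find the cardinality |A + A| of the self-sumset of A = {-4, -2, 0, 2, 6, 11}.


A + A = {a + a' : a, a' ∈ A}; |A| = 6.
General bounds: 2|A| - 1 ≤ |A + A| ≤ |A|(|A|+1)/2, i.e. 11 ≤ |A + A| ≤ 21.
Lower bound 2|A|-1 is attained iff A is an arithmetic progression.
Enumerate sums a + a' for a ≤ a' (symmetric, so this suffices):
a = -4: -4+-4=-8, -4+-2=-6, -4+0=-4, -4+2=-2, -4+6=2, -4+11=7
a = -2: -2+-2=-4, -2+0=-2, -2+2=0, -2+6=4, -2+11=9
a = 0: 0+0=0, 0+2=2, 0+6=6, 0+11=11
a = 2: 2+2=4, 2+6=8, 2+11=13
a = 6: 6+6=12, 6+11=17
a = 11: 11+11=22
Distinct sums: {-8, -6, -4, -2, 0, 2, 4, 6, 7, 8, 9, 11, 12, 13, 17, 22}
|A + A| = 16

|A + A| = 16


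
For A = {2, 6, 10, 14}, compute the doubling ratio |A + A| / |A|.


|A| = 4.
Compute A + A by enumerating all 16 pairs.
A + A = {4, 8, 12, 16, 20, 24, 28}, so |A + A| = 7.
K = |A + A| / |A| = 7/4 (already in lowest terms) ≈ 1.7500.
Reference: AP of size 4 gives K = 7/4 ≈ 1.7500; a fully generic set of size 4 gives K ≈ 2.5000.

|A| = 4, |A + A| = 7, K = 7/4.


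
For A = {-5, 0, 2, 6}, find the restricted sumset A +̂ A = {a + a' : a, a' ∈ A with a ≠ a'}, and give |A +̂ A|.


Restricted sumset: A +̂ A = {a + a' : a ∈ A, a' ∈ A, a ≠ a'}.
Equivalently, take A + A and drop any sum 2a that is achievable ONLY as a + a for a ∈ A (i.e. sums representable only with equal summands).
Enumerate pairs (a, a') with a < a' (symmetric, so each unordered pair gives one sum; this covers all a ≠ a'):
  -5 + 0 = -5
  -5 + 2 = -3
  -5 + 6 = 1
  0 + 2 = 2
  0 + 6 = 6
  2 + 6 = 8
Collected distinct sums: {-5, -3, 1, 2, 6, 8}
|A +̂ A| = 6
(Reference bound: |A +̂ A| ≥ 2|A| - 3 for |A| ≥ 2, with |A| = 4 giving ≥ 5.)

|A +̂ A| = 6


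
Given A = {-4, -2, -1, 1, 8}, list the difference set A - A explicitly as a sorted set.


A - A = {a - a' : a, a' ∈ A}.
Compute a - a' for each ordered pair (a, a'):
a = -4: -4--4=0, -4--2=-2, -4--1=-3, -4-1=-5, -4-8=-12
a = -2: -2--4=2, -2--2=0, -2--1=-1, -2-1=-3, -2-8=-10
a = -1: -1--4=3, -1--2=1, -1--1=0, -1-1=-2, -1-8=-9
a = 1: 1--4=5, 1--2=3, 1--1=2, 1-1=0, 1-8=-7
a = 8: 8--4=12, 8--2=10, 8--1=9, 8-1=7, 8-8=0
Collecting distinct values (and noting 0 appears from a-a):
A - A = {-12, -10, -9, -7, -5, -3, -2, -1, 0, 1, 2, 3, 5, 7, 9, 10, 12}
|A - A| = 17

A - A = {-12, -10, -9, -7, -5, -3, -2, -1, 0, 1, 2, 3, 5, 7, 9, 10, 12}


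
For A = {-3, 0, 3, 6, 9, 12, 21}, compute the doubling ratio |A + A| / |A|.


|A| = 7.
Compute A + A by enumerating all 49 pairs.
A + A = {-6, -3, 0, 3, 6, 9, 12, 15, 18, 21, 24, 27, 30, 33, 42}, so |A + A| = 15.
K = |A + A| / |A| = 15/7 (already in lowest terms) ≈ 2.1429.
Reference: AP of size 7 gives K = 13/7 ≈ 1.8571; a fully generic set of size 7 gives K ≈ 4.0000.

|A| = 7, |A + A| = 15, K = 15/7.


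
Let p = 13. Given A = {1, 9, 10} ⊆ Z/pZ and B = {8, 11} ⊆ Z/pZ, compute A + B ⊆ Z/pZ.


Work in Z/13Z: reduce every sum a + b modulo 13.
Enumerate all 6 pairs:
a = 1: 1+8=9, 1+11=12
a = 9: 9+8=4, 9+11=7
a = 10: 10+8=5, 10+11=8
Distinct residues collected: {4, 5, 7, 8, 9, 12}
|A + B| = 6 (out of 13 total residues).

A + B = {4, 5, 7, 8, 9, 12}


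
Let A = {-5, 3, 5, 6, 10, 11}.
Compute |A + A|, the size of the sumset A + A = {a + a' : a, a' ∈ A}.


A + A = {a + a' : a, a' ∈ A}; |A| = 6.
General bounds: 2|A| - 1 ≤ |A + A| ≤ |A|(|A|+1)/2, i.e. 11 ≤ |A + A| ≤ 21.
Lower bound 2|A|-1 is attained iff A is an arithmetic progression.
Enumerate sums a + a' for a ≤ a' (symmetric, so this suffices):
a = -5: -5+-5=-10, -5+3=-2, -5+5=0, -5+6=1, -5+10=5, -5+11=6
a = 3: 3+3=6, 3+5=8, 3+6=9, 3+10=13, 3+11=14
a = 5: 5+5=10, 5+6=11, 5+10=15, 5+11=16
a = 6: 6+6=12, 6+10=16, 6+11=17
a = 10: 10+10=20, 10+11=21
a = 11: 11+11=22
Distinct sums: {-10, -2, 0, 1, 5, 6, 8, 9, 10, 11, 12, 13, 14, 15, 16, 17, 20, 21, 22}
|A + A| = 19

|A + A| = 19


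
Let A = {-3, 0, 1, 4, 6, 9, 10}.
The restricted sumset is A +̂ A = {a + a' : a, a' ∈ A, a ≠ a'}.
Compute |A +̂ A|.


Restricted sumset: A +̂ A = {a + a' : a ∈ A, a' ∈ A, a ≠ a'}.
Equivalently, take A + A and drop any sum 2a that is achievable ONLY as a + a for a ∈ A (i.e. sums representable only with equal summands).
Enumerate pairs (a, a') with a < a' (symmetric, so each unordered pair gives one sum; this covers all a ≠ a'):
  -3 + 0 = -3
  -3 + 1 = -2
  -3 + 4 = 1
  -3 + 6 = 3
  -3 + 9 = 6
  -3 + 10 = 7
  0 + 1 = 1
  0 + 4 = 4
  0 + 6 = 6
  0 + 9 = 9
  0 + 10 = 10
  1 + 4 = 5
  1 + 6 = 7
  1 + 9 = 10
  1 + 10 = 11
  4 + 6 = 10
  4 + 9 = 13
  4 + 10 = 14
  6 + 9 = 15
  6 + 10 = 16
  9 + 10 = 19
Collected distinct sums: {-3, -2, 1, 3, 4, 5, 6, 7, 9, 10, 11, 13, 14, 15, 16, 19}
|A +̂ A| = 16
(Reference bound: |A +̂ A| ≥ 2|A| - 3 for |A| ≥ 2, with |A| = 7 giving ≥ 11.)

|A +̂ A| = 16


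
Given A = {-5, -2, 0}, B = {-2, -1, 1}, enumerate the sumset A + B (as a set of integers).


A + B = {a + b : a ∈ A, b ∈ B}.
Enumerate all |A|·|B| = 3·3 = 9 pairs (a, b) and collect distinct sums.
a = -5: -5+-2=-7, -5+-1=-6, -5+1=-4
a = -2: -2+-2=-4, -2+-1=-3, -2+1=-1
a = 0: 0+-2=-2, 0+-1=-1, 0+1=1
Collecting distinct sums: A + B = {-7, -6, -4, -3, -2, -1, 1}
|A + B| = 7

A + B = {-7, -6, -4, -3, -2, -1, 1}


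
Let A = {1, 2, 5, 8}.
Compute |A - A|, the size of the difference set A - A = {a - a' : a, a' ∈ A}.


A - A = {a - a' : a, a' ∈ A}; |A| = 4.
Bounds: 2|A|-1 ≤ |A - A| ≤ |A|² - |A| + 1, i.e. 7 ≤ |A - A| ≤ 13.
Note: 0 ∈ A - A always (from a - a). The set is symmetric: if d ∈ A - A then -d ∈ A - A.
Enumerate nonzero differences d = a - a' with a > a' (then include -d):
Positive differences: {1, 3, 4, 6, 7}
Full difference set: {0} ∪ (positive diffs) ∪ (negative diffs).
|A - A| = 1 + 2·5 = 11 (matches direct enumeration: 11).

|A - A| = 11


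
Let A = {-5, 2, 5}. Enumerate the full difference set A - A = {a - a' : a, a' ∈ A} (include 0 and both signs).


A - A = {a - a' : a, a' ∈ A}.
Compute a - a' for each ordered pair (a, a'):
a = -5: -5--5=0, -5-2=-7, -5-5=-10
a = 2: 2--5=7, 2-2=0, 2-5=-3
a = 5: 5--5=10, 5-2=3, 5-5=0
Collecting distinct values (and noting 0 appears from a-a):
A - A = {-10, -7, -3, 0, 3, 7, 10}
|A - A| = 7

A - A = {-10, -7, -3, 0, 3, 7, 10}


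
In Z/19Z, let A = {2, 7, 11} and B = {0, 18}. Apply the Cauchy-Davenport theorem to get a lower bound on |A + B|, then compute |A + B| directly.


Cauchy-Davenport: |A + B| ≥ min(p, |A| + |B| - 1) for A, B nonempty in Z/pZ.
|A| = 3, |B| = 2, p = 19.
CD lower bound = min(19, 3 + 2 - 1) = min(19, 4) = 4.
Compute A + B mod 19 directly:
a = 2: 2+0=2, 2+18=1
a = 7: 7+0=7, 7+18=6
a = 11: 11+0=11, 11+18=10
A + B = {1, 2, 6, 7, 10, 11}, so |A + B| = 6.
Verify: 6 ≥ 4? Yes ✓.

CD lower bound = 4, actual |A + B| = 6.


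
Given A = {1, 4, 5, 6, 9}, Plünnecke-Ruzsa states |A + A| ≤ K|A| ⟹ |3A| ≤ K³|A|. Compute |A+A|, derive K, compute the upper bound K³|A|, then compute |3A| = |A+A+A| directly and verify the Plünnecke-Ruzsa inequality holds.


|A| = 5.
Step 1: Compute A + A by enumerating all 25 pairs.
A + A = {2, 5, 6, 7, 8, 9, 10, 11, 12, 13, 14, 15, 18}, so |A + A| = 13.
Step 2: Doubling constant K = |A + A|/|A| = 13/5 = 13/5 ≈ 2.6000.
Step 3: Plünnecke-Ruzsa gives |3A| ≤ K³·|A| = (2.6000)³ · 5 ≈ 87.8800.
Step 4: Compute 3A = A + A + A directly by enumerating all triples (a,b,c) ∈ A³; |3A| = 21.
Step 5: Check 21 ≤ 87.8800? Yes ✓.

K = 13/5, Plünnecke-Ruzsa bound K³|A| ≈ 87.8800, |3A| = 21, inequality holds.


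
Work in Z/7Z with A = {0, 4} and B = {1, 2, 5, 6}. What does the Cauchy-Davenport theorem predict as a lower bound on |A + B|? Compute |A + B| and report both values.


Cauchy-Davenport: |A + B| ≥ min(p, |A| + |B| - 1) for A, B nonempty in Z/pZ.
|A| = 2, |B| = 4, p = 7.
CD lower bound = min(7, 2 + 4 - 1) = min(7, 5) = 5.
Compute A + B mod 7 directly:
a = 0: 0+1=1, 0+2=2, 0+5=5, 0+6=6
a = 4: 4+1=5, 4+2=6, 4+5=2, 4+6=3
A + B = {1, 2, 3, 5, 6}, so |A + B| = 5.
Verify: 5 ≥ 5? Yes ✓.

CD lower bound = 5, actual |A + B| = 5.


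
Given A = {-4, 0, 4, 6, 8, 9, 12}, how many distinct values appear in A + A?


A + A = {a + a' : a, a' ∈ A}; |A| = 7.
General bounds: 2|A| - 1 ≤ |A + A| ≤ |A|(|A|+1)/2, i.e. 13 ≤ |A + A| ≤ 28.
Lower bound 2|A|-1 is attained iff A is an arithmetic progression.
Enumerate sums a + a' for a ≤ a' (symmetric, so this suffices):
a = -4: -4+-4=-8, -4+0=-4, -4+4=0, -4+6=2, -4+8=4, -4+9=5, -4+12=8
a = 0: 0+0=0, 0+4=4, 0+6=6, 0+8=8, 0+9=9, 0+12=12
a = 4: 4+4=8, 4+6=10, 4+8=12, 4+9=13, 4+12=16
a = 6: 6+6=12, 6+8=14, 6+9=15, 6+12=18
a = 8: 8+8=16, 8+9=17, 8+12=20
a = 9: 9+9=18, 9+12=21
a = 12: 12+12=24
Distinct sums: {-8, -4, 0, 2, 4, 5, 6, 8, 9, 10, 12, 13, 14, 15, 16, 17, 18, 20, 21, 24}
|A + A| = 20

|A + A| = 20


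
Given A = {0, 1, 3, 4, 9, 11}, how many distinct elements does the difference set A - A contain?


A - A = {a - a' : a, a' ∈ A}; |A| = 6.
Bounds: 2|A|-1 ≤ |A - A| ≤ |A|² - |A| + 1, i.e. 11 ≤ |A - A| ≤ 31.
Note: 0 ∈ A - A always (from a - a). The set is symmetric: if d ∈ A - A then -d ∈ A - A.
Enumerate nonzero differences d = a - a' with a > a' (then include -d):
Positive differences: {1, 2, 3, 4, 5, 6, 7, 8, 9, 10, 11}
Full difference set: {0} ∪ (positive diffs) ∪ (negative diffs).
|A - A| = 1 + 2·11 = 23 (matches direct enumeration: 23).

|A - A| = 23


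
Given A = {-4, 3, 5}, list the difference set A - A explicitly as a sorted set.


A - A = {a - a' : a, a' ∈ A}.
Compute a - a' for each ordered pair (a, a'):
a = -4: -4--4=0, -4-3=-7, -4-5=-9
a = 3: 3--4=7, 3-3=0, 3-5=-2
a = 5: 5--4=9, 5-3=2, 5-5=0
Collecting distinct values (and noting 0 appears from a-a):
A - A = {-9, -7, -2, 0, 2, 7, 9}
|A - A| = 7

A - A = {-9, -7, -2, 0, 2, 7, 9}


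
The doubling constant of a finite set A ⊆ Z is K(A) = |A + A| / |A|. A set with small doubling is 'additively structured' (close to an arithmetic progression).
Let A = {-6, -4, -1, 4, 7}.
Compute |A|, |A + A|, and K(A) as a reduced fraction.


|A| = 5.
Compute A + A by enumerating all 25 pairs.
A + A = {-12, -10, -8, -7, -5, -2, 0, 1, 3, 6, 8, 11, 14}, so |A + A| = 13.
K = |A + A| / |A| = 13/5 (already in lowest terms) ≈ 2.6000.
Reference: AP of size 5 gives K = 9/5 ≈ 1.8000; a fully generic set of size 5 gives K ≈ 3.0000.

|A| = 5, |A + A| = 13, K = 13/5.


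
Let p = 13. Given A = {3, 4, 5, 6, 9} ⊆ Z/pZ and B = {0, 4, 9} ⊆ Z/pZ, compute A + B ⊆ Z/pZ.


Work in Z/13Z: reduce every sum a + b modulo 13.
Enumerate all 15 pairs:
a = 3: 3+0=3, 3+4=7, 3+9=12
a = 4: 4+0=4, 4+4=8, 4+9=0
a = 5: 5+0=5, 5+4=9, 5+9=1
a = 6: 6+0=6, 6+4=10, 6+9=2
a = 9: 9+0=9, 9+4=0, 9+9=5
Distinct residues collected: {0, 1, 2, 3, 4, 5, 6, 7, 8, 9, 10, 12}
|A + B| = 12 (out of 13 total residues).

A + B = {0, 1, 2, 3, 4, 5, 6, 7, 8, 9, 10, 12}


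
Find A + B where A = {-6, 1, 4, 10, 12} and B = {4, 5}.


A + B = {a + b : a ∈ A, b ∈ B}.
Enumerate all |A|·|B| = 5·2 = 10 pairs (a, b) and collect distinct sums.
a = -6: -6+4=-2, -6+5=-1
a = 1: 1+4=5, 1+5=6
a = 4: 4+4=8, 4+5=9
a = 10: 10+4=14, 10+5=15
a = 12: 12+4=16, 12+5=17
Collecting distinct sums: A + B = {-2, -1, 5, 6, 8, 9, 14, 15, 16, 17}
|A + B| = 10

A + B = {-2, -1, 5, 6, 8, 9, 14, 15, 16, 17}


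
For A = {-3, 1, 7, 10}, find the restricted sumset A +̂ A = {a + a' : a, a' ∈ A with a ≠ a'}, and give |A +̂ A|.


Restricted sumset: A +̂ A = {a + a' : a ∈ A, a' ∈ A, a ≠ a'}.
Equivalently, take A + A and drop any sum 2a that is achievable ONLY as a + a for a ∈ A (i.e. sums representable only with equal summands).
Enumerate pairs (a, a') with a < a' (symmetric, so each unordered pair gives one sum; this covers all a ≠ a'):
  -3 + 1 = -2
  -3 + 7 = 4
  -3 + 10 = 7
  1 + 7 = 8
  1 + 10 = 11
  7 + 10 = 17
Collected distinct sums: {-2, 4, 7, 8, 11, 17}
|A +̂ A| = 6
(Reference bound: |A +̂ A| ≥ 2|A| - 3 for |A| ≥ 2, with |A| = 4 giving ≥ 5.)

|A +̂ A| = 6


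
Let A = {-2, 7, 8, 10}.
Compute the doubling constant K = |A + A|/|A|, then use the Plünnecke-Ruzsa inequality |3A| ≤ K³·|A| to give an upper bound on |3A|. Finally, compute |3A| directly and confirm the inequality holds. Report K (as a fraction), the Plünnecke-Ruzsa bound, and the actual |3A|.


|A| = 4.
Step 1: Compute A + A by enumerating all 16 pairs.
A + A = {-4, 5, 6, 8, 14, 15, 16, 17, 18, 20}, so |A + A| = 10.
Step 2: Doubling constant K = |A + A|/|A| = 10/4 = 10/4 ≈ 2.5000.
Step 3: Plünnecke-Ruzsa gives |3A| ≤ K³·|A| = (2.5000)³ · 4 ≈ 62.5000.
Step 4: Compute 3A = A + A + A directly by enumerating all triples (a,b,c) ∈ A³; |3A| = 19.
Step 5: Check 19 ≤ 62.5000? Yes ✓.

K = 10/4, Plünnecke-Ruzsa bound K³|A| ≈ 62.5000, |3A| = 19, inequality holds.


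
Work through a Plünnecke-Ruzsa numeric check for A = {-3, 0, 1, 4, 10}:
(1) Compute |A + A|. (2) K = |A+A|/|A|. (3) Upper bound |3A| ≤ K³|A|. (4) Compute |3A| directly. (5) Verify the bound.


|A| = 5.
Step 1: Compute A + A by enumerating all 25 pairs.
A + A = {-6, -3, -2, 0, 1, 2, 4, 5, 7, 8, 10, 11, 14, 20}, so |A + A| = 14.
Step 2: Doubling constant K = |A + A|/|A| = 14/5 = 14/5 ≈ 2.8000.
Step 3: Plünnecke-Ruzsa gives |3A| ≤ K³·|A| = (2.8000)³ · 5 ≈ 109.7600.
Step 4: Compute 3A = A + A + A directly by enumerating all triples (a,b,c) ∈ A³; |3A| = 27.
Step 5: Check 27 ≤ 109.7600? Yes ✓.

K = 14/5, Plünnecke-Ruzsa bound K³|A| ≈ 109.7600, |3A| = 27, inequality holds.


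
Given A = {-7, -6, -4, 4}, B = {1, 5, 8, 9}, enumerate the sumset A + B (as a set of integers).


A + B = {a + b : a ∈ A, b ∈ B}.
Enumerate all |A|·|B| = 4·4 = 16 pairs (a, b) and collect distinct sums.
a = -7: -7+1=-6, -7+5=-2, -7+8=1, -7+9=2
a = -6: -6+1=-5, -6+5=-1, -6+8=2, -6+9=3
a = -4: -4+1=-3, -4+5=1, -4+8=4, -4+9=5
a = 4: 4+1=5, 4+5=9, 4+8=12, 4+9=13
Collecting distinct sums: A + B = {-6, -5, -3, -2, -1, 1, 2, 3, 4, 5, 9, 12, 13}
|A + B| = 13

A + B = {-6, -5, -3, -2, -1, 1, 2, 3, 4, 5, 9, 12, 13}


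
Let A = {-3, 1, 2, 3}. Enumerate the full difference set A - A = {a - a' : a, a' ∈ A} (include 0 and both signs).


A - A = {a - a' : a, a' ∈ A}.
Compute a - a' for each ordered pair (a, a'):
a = -3: -3--3=0, -3-1=-4, -3-2=-5, -3-3=-6
a = 1: 1--3=4, 1-1=0, 1-2=-1, 1-3=-2
a = 2: 2--3=5, 2-1=1, 2-2=0, 2-3=-1
a = 3: 3--3=6, 3-1=2, 3-2=1, 3-3=0
Collecting distinct values (and noting 0 appears from a-a):
A - A = {-6, -5, -4, -2, -1, 0, 1, 2, 4, 5, 6}
|A - A| = 11

A - A = {-6, -5, -4, -2, -1, 0, 1, 2, 4, 5, 6}


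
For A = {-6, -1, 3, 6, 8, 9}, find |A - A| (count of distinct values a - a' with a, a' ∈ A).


A - A = {a - a' : a, a' ∈ A}; |A| = 6.
Bounds: 2|A|-1 ≤ |A - A| ≤ |A|² - |A| + 1, i.e. 11 ≤ |A - A| ≤ 31.
Note: 0 ∈ A - A always (from a - a). The set is symmetric: if d ∈ A - A then -d ∈ A - A.
Enumerate nonzero differences d = a - a' with a > a' (then include -d):
Positive differences: {1, 2, 3, 4, 5, 6, 7, 9, 10, 12, 14, 15}
Full difference set: {0} ∪ (positive diffs) ∪ (negative diffs).
|A - A| = 1 + 2·12 = 25 (matches direct enumeration: 25).

|A - A| = 25


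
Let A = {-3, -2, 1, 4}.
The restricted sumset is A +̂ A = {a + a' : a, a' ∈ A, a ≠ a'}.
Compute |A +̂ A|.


Restricted sumset: A +̂ A = {a + a' : a ∈ A, a' ∈ A, a ≠ a'}.
Equivalently, take A + A and drop any sum 2a that is achievable ONLY as a + a for a ∈ A (i.e. sums representable only with equal summands).
Enumerate pairs (a, a') with a < a' (symmetric, so each unordered pair gives one sum; this covers all a ≠ a'):
  -3 + -2 = -5
  -3 + 1 = -2
  -3 + 4 = 1
  -2 + 1 = -1
  -2 + 4 = 2
  1 + 4 = 5
Collected distinct sums: {-5, -2, -1, 1, 2, 5}
|A +̂ A| = 6
(Reference bound: |A +̂ A| ≥ 2|A| - 3 for |A| ≥ 2, with |A| = 4 giving ≥ 5.)

|A +̂ A| = 6


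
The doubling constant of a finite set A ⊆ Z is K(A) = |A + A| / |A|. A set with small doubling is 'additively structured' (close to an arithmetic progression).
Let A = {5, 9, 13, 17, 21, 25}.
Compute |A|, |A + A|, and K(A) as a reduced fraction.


|A| = 6.
Compute A + A by enumerating all 36 pairs.
A + A = {10, 14, 18, 22, 26, 30, 34, 38, 42, 46, 50}, so |A + A| = 11.
K = |A + A| / |A| = 11/6 (already in lowest terms) ≈ 1.8333.
Reference: AP of size 6 gives K = 11/6 ≈ 1.8333; a fully generic set of size 6 gives K ≈ 3.5000.

|A| = 6, |A + A| = 11, K = 11/6.


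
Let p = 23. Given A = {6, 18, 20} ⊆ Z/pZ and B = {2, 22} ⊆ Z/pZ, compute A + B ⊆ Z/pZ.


Work in Z/23Z: reduce every sum a + b modulo 23.
Enumerate all 6 pairs:
a = 6: 6+2=8, 6+22=5
a = 18: 18+2=20, 18+22=17
a = 20: 20+2=22, 20+22=19
Distinct residues collected: {5, 8, 17, 19, 20, 22}
|A + B| = 6 (out of 23 total residues).

A + B = {5, 8, 17, 19, 20, 22}


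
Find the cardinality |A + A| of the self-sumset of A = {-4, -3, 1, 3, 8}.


A + A = {a + a' : a, a' ∈ A}; |A| = 5.
General bounds: 2|A| - 1 ≤ |A + A| ≤ |A|(|A|+1)/2, i.e. 9 ≤ |A + A| ≤ 15.
Lower bound 2|A|-1 is attained iff A is an arithmetic progression.
Enumerate sums a + a' for a ≤ a' (symmetric, so this suffices):
a = -4: -4+-4=-8, -4+-3=-7, -4+1=-3, -4+3=-1, -4+8=4
a = -3: -3+-3=-6, -3+1=-2, -3+3=0, -3+8=5
a = 1: 1+1=2, 1+3=4, 1+8=9
a = 3: 3+3=6, 3+8=11
a = 8: 8+8=16
Distinct sums: {-8, -7, -6, -3, -2, -1, 0, 2, 4, 5, 6, 9, 11, 16}
|A + A| = 14

|A + A| = 14


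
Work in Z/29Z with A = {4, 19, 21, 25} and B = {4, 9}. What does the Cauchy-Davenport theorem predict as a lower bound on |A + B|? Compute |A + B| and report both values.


Cauchy-Davenport: |A + B| ≥ min(p, |A| + |B| - 1) for A, B nonempty in Z/pZ.
|A| = 4, |B| = 2, p = 29.
CD lower bound = min(29, 4 + 2 - 1) = min(29, 5) = 5.
Compute A + B mod 29 directly:
a = 4: 4+4=8, 4+9=13
a = 19: 19+4=23, 19+9=28
a = 21: 21+4=25, 21+9=1
a = 25: 25+4=0, 25+9=5
A + B = {0, 1, 5, 8, 13, 23, 25, 28}, so |A + B| = 8.
Verify: 8 ≥ 5? Yes ✓.

CD lower bound = 5, actual |A + B| = 8.


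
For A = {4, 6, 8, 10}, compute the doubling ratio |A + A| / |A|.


|A| = 4.
Compute A + A by enumerating all 16 pairs.
A + A = {8, 10, 12, 14, 16, 18, 20}, so |A + A| = 7.
K = |A + A| / |A| = 7/4 (already in lowest terms) ≈ 1.7500.
Reference: AP of size 4 gives K = 7/4 ≈ 1.7500; a fully generic set of size 4 gives K ≈ 2.5000.

|A| = 4, |A + A| = 7, K = 7/4.


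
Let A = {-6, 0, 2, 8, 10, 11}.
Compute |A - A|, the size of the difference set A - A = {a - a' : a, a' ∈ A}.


A - A = {a - a' : a, a' ∈ A}; |A| = 6.
Bounds: 2|A|-1 ≤ |A - A| ≤ |A|² - |A| + 1, i.e. 11 ≤ |A - A| ≤ 31.
Note: 0 ∈ A - A always (from a - a). The set is symmetric: if d ∈ A - A then -d ∈ A - A.
Enumerate nonzero differences d = a - a' with a > a' (then include -d):
Positive differences: {1, 2, 3, 6, 8, 9, 10, 11, 14, 16, 17}
Full difference set: {0} ∪ (positive diffs) ∪ (negative diffs).
|A - A| = 1 + 2·11 = 23 (matches direct enumeration: 23).

|A - A| = 23


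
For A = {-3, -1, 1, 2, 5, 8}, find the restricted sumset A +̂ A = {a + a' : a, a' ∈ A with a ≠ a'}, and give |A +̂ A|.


Restricted sumset: A +̂ A = {a + a' : a ∈ A, a' ∈ A, a ≠ a'}.
Equivalently, take A + A and drop any sum 2a that is achievable ONLY as a + a for a ∈ A (i.e. sums representable only with equal summands).
Enumerate pairs (a, a') with a < a' (symmetric, so each unordered pair gives one sum; this covers all a ≠ a'):
  -3 + -1 = -4
  -3 + 1 = -2
  -3 + 2 = -1
  -3 + 5 = 2
  -3 + 8 = 5
  -1 + 1 = 0
  -1 + 2 = 1
  -1 + 5 = 4
  -1 + 8 = 7
  1 + 2 = 3
  1 + 5 = 6
  1 + 8 = 9
  2 + 5 = 7
  2 + 8 = 10
  5 + 8 = 13
Collected distinct sums: {-4, -2, -1, 0, 1, 2, 3, 4, 5, 6, 7, 9, 10, 13}
|A +̂ A| = 14
(Reference bound: |A +̂ A| ≥ 2|A| - 3 for |A| ≥ 2, with |A| = 6 giving ≥ 9.)

|A +̂ A| = 14


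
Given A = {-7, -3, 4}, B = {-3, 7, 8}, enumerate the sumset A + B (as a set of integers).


A + B = {a + b : a ∈ A, b ∈ B}.
Enumerate all |A|·|B| = 3·3 = 9 pairs (a, b) and collect distinct sums.
a = -7: -7+-3=-10, -7+7=0, -7+8=1
a = -3: -3+-3=-6, -3+7=4, -3+8=5
a = 4: 4+-3=1, 4+7=11, 4+8=12
Collecting distinct sums: A + B = {-10, -6, 0, 1, 4, 5, 11, 12}
|A + B| = 8

A + B = {-10, -6, 0, 1, 4, 5, 11, 12}


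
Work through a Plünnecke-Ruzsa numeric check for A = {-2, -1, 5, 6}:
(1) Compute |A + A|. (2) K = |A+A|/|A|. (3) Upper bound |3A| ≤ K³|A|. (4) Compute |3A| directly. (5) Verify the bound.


|A| = 4.
Step 1: Compute A + A by enumerating all 16 pairs.
A + A = {-4, -3, -2, 3, 4, 5, 10, 11, 12}, so |A + A| = 9.
Step 2: Doubling constant K = |A + A|/|A| = 9/4 = 9/4 ≈ 2.2500.
Step 3: Plünnecke-Ruzsa gives |3A| ≤ K³·|A| = (2.2500)³ · 4 ≈ 45.5625.
Step 4: Compute 3A = A + A + A directly by enumerating all triples (a,b,c) ∈ A³; |3A| = 16.
Step 5: Check 16 ≤ 45.5625? Yes ✓.

K = 9/4, Plünnecke-Ruzsa bound K³|A| ≈ 45.5625, |3A| = 16, inequality holds.


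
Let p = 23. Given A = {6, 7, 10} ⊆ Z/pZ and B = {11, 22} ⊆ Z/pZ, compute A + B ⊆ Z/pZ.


Work in Z/23Z: reduce every sum a + b modulo 23.
Enumerate all 6 pairs:
a = 6: 6+11=17, 6+22=5
a = 7: 7+11=18, 7+22=6
a = 10: 10+11=21, 10+22=9
Distinct residues collected: {5, 6, 9, 17, 18, 21}
|A + B| = 6 (out of 23 total residues).

A + B = {5, 6, 9, 17, 18, 21}


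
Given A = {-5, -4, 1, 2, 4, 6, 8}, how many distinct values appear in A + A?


A + A = {a + a' : a, a' ∈ A}; |A| = 7.
General bounds: 2|A| - 1 ≤ |A + A| ≤ |A|(|A|+1)/2, i.e. 13 ≤ |A + A| ≤ 28.
Lower bound 2|A|-1 is attained iff A is an arithmetic progression.
Enumerate sums a + a' for a ≤ a' (symmetric, so this suffices):
a = -5: -5+-5=-10, -5+-4=-9, -5+1=-4, -5+2=-3, -5+4=-1, -5+6=1, -5+8=3
a = -4: -4+-4=-8, -4+1=-3, -4+2=-2, -4+4=0, -4+6=2, -4+8=4
a = 1: 1+1=2, 1+2=3, 1+4=5, 1+6=7, 1+8=9
a = 2: 2+2=4, 2+4=6, 2+6=8, 2+8=10
a = 4: 4+4=8, 4+6=10, 4+8=12
a = 6: 6+6=12, 6+8=14
a = 8: 8+8=16
Distinct sums: {-10, -9, -8, -4, -3, -2, -1, 0, 1, 2, 3, 4, 5, 6, 7, 8, 9, 10, 12, 14, 16}
|A + A| = 21

|A + A| = 21
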